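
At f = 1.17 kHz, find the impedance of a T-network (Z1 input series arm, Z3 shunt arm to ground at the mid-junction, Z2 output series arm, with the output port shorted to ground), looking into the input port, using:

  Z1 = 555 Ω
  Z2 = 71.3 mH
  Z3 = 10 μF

Step 1 — Angular frequency: ω = 2π·f = 2π·1170 = 7351 rad/s.
Step 2 — Component impedances:
  Z1: Z = R = 555 Ω
  Z2: Z = jωL = j·7351·0.0713 = 0 + j524.1 Ω
  Z3: Z = 1/(jωC) = -j/(ω·C) = 0 - j13.6 Ω
Step 3 — With the output port shorted to ground, the output series arm Z2 runs from the junction to ground; the shunt arm Z3 also runs from the junction to ground. They appear in parallel: Z3 || Z2 = 0 - j13.97 Ω.
Step 4 — Series with input arm Z1: Z_in = Z1 + (Z3 || Z2) = 555 - j13.97 Ω = 555.2∠-1.4° Ω.

Z = 555 - j13.97 Ω = 555.2∠-1.4° Ω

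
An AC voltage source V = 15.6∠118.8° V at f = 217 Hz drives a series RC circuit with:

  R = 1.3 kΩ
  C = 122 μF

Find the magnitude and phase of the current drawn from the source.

Step 1 — Angular frequency: ω = 2π·f = 2π·217 = 1363 rad/s.
Step 2 — Component impedances:
  R: Z = R = 1300 Ω
  C: Z = 1/(jωC) = -j/(ω·C) = 0 - j6.012 Ω
Step 3 — Series combination: Z_total = R + C = 1300 - j6.012 Ω = 1300∠-0.3° Ω.
Step 4 — Source phasor: V = 15.6∠118.8° V = -7.515 + j13.67 V.
Step 5 — Ohm's law: I = V / Z_total = (-7.515 + j13.67) / (1300 - j6.012) = -0.00583 + j0.01049 A.
Step 6 — Convert to polar: |I| = 0.012 A, ∠I = 119.1°.

I = 0.012∠119.1° A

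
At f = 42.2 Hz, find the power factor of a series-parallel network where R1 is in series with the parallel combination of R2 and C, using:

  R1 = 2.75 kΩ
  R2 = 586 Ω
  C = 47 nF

Step 1 — Angular frequency: ω = 2π·f = 2π·42.2 = 265.2 rad/s.
Step 2 — Component impedances:
  R1: Z = R = 2750 Ω
  R2: Z = R = 586 Ω
  C: Z = 1/(jωC) = -j/(ω·C) = 0 - j8.024e+04 Ω
Step 3 — Parallel branch: R2 || C = 1/(1/R2 + 1/C) = 586 - j4.279 Ω.
Step 4 — Series with R1: Z_total = R1 + (R2 || C) = 3336 - j4.279 Ω = 3336∠-0.1° Ω.
Step 5 — Power factor: PF = cos(φ) = Re(Z)/|Z| = 3336/3336 = 1.
Step 6 — Type: Im(Z) = -4.279 ⇒ leading (phase φ = -0.1°).

PF = 1 (leading, φ = -0.1°)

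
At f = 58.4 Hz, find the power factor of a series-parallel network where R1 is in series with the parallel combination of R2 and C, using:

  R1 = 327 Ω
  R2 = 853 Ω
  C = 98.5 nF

Step 1 — Angular frequency: ω = 2π·f = 2π·58.4 = 366.9 rad/s.
Step 2 — Component impedances:
  R1: Z = R = 327 Ω
  R2: Z = R = 853 Ω
  C: Z = 1/(jωC) = -j/(ω·C) = 0 - j2.767e+04 Ω
Step 3 — Parallel branch: R2 || C = 1/(1/R2 + 1/C) = 852.2 - j26.27 Ω.
Step 4 — Series with R1: Z_total = R1 + (R2 || C) = 1179 - j26.27 Ω = 1179∠-1.3° Ω.
Step 5 — Power factor: PF = cos(φ) = Re(Z)/|Z| = 1179.19/1179.48 = 0.9998.
Step 6 — Type: Im(Z) = -26.27 ⇒ leading (phase φ = -1.3°).

PF = 0.9998 (leading, φ = -1.3°)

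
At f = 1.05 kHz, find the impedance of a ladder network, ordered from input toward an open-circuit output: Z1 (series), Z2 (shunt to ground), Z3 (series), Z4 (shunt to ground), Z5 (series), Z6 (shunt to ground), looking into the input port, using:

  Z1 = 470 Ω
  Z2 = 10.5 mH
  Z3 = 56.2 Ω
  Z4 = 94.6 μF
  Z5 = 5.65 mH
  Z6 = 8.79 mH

Step 1 — Angular frequency: ω = 2π·f = 2π·1050 = 6597 rad/s.
Step 2 — Component impedances:
  Z1: Z = R = 470 Ω
  Z2: Z = jωL = j·6597·0.0105 = 0 + j69.27 Ω
  Z3: Z = R = 56.2 Ω
  Z4: Z = 1/(jωC) = -j/(ω·C) = 0 - j1.602 Ω
  Z5: Z = jωL = j·6597·0.00565 = 0 + j37.27 Ω
  Z6: Z = jωL = j·6597·0.00879 = 0 + j57.99 Ω
Step 3 — Ladder network (open output): work backward from the far end, alternating series and parallel combinations. Z_in = 504.9 + j27.3 Ω = 505.6∠3.1° Ω.

Z = 504.9 + j27.3 Ω = 505.6∠3.1° Ω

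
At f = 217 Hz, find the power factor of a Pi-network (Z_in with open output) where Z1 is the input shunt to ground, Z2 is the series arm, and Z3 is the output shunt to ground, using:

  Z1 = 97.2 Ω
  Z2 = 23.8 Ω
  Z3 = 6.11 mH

Step 1 — Angular frequency: ω = 2π·f = 2π·217 = 1363 rad/s.
Step 2 — Component impedances:
  Z1: Z = R = 97.2 Ω
  Z2: Z = R = 23.8 Ω
  Z3: Z = jωL = j·1363·0.00611 = 0 + j8.331 Ω
Step 3 — With open output, the series arm Z2 and the output shunt Z3 appear in series to ground: Z2 + Z3 = 23.8 + j8.331 Ω.
Step 4 — Parallel with input shunt Z1: Z_in = Z1 || (Z2 + Z3) = 19.49 + j5.35 Ω = 20.21∠15.4° Ω.
Step 5 — Power factor: PF = cos(φ) = Re(Z)/|Z| = 19.487/20.208 = 0.9643.
Step 6 — Type: Im(Z) = 5.35 ⇒ lagging (phase φ = 15.4°).

PF = 0.9643 (lagging, φ = 15.4°)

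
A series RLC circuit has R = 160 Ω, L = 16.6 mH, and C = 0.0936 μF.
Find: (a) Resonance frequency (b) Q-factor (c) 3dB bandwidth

Step 1 — Resonance: ω₀ = 1/√(LC) = 1/√(0.0166·9.36e-08) = 2.537e+04 rad/s.
Step 2 — f₀ = ω₀/(2π) = 4038 Hz.
Step 3 — Series Q: Q = ω₀L/R = 2.537e+04·0.0166/160 = 2.632.
Step 4 — Bandwidth: Δω = ω₀/Q = 9639 rad/s; BW = Δω/(2π) = 1534 Hz.

(a) f₀ = 4038 Hz  (b) Q = 2.632  (c) BW = 1534 Hz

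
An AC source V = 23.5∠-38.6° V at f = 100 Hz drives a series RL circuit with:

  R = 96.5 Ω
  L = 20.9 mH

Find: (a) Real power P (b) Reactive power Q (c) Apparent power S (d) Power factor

Step 1 — Angular frequency: ω = 2π·f = 2π·100 = 628.3 rad/s.
Step 2 — Component impedances:
  R: Z = R = 96.5 Ω
  L: Z = jωL = j·628.3·0.0209 = 0 + j13.13 Ω
Step 3 — Series combination: Z_total = R + L = 96.5 + j13.13 Ω = 97.39∠7.7° Ω.
Step 4 — Source phasor: V = 23.5∠-38.6° V = 18.37 - j14.66 V.
Step 5 — Current: I = V / Z = 0.1666 - j0.1746 A = 0.2413∠-46.3° A.
Step 6 — Complex power: S = V·I* = 5.619 + j0.7646 VA.
Step 7 — Real power: P = Re(S) = 5.619 W.
Step 8 — Reactive power: Q = Im(S) = 0.7646 VAR.
Step 9 — Apparent power: |S| = 5.671 VA.
Step 10 — Power factor: PF = P/|S| = 0.9909 (lagging).

(a) P = 5.619 W  (b) Q = 0.7646 VAR  (c) S = 5.671 VA  (d) PF = 0.9909 (lagging)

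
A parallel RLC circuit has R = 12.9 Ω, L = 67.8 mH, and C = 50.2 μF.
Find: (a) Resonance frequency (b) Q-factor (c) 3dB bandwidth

Step 1 — Resonance: ω₀ = 1/√(LC) = 1/√(0.0678·5.02e-05) = 542 rad/s.
Step 2 — f₀ = ω₀/(2π) = 86.27 Hz.
Step 3 — Parallel Q: Q = R/(ω₀L) = 12.9/(542·0.0678) = 0.351.
Step 4 — Bandwidth: Δω = ω₀/Q = 1544 rad/s; BW = Δω/(2π) = 245.8 Hz.

(a) f₀ = 86.27 Hz  (b) Q = 0.351  (c) BW = 245.8 Hz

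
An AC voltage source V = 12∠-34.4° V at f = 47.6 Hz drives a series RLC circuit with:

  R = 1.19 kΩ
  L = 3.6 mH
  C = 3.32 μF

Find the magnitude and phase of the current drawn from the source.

Step 1 — Angular frequency: ω = 2π·f = 2π·47.6 = 299.1 rad/s.
Step 2 — Component impedances:
  R: Z = R = 1190 Ω
  L: Z = jωL = j·299.1·0.0036 = 0 + j1.077 Ω
  C: Z = 1/(jωC) = -j/(ω·C) = 0 - j1007 Ω
Step 3 — Series combination: Z_total = R + L + C = 1190 - j1006 Ω = 1558∠-40.2° Ω.
Step 4 — Source phasor: V = 12∠-34.4° V = 9.901 - j6.78 V.
Step 5 — Ohm's law: I = V / Z_total = (9.901 - j6.78) / (1190 - j1006) = 0.007661 + j0.0007797 A.
Step 6 — Convert to polar: |I| = 0.007701 A, ∠I = 5.8°.

I = 0.007701∠5.8° A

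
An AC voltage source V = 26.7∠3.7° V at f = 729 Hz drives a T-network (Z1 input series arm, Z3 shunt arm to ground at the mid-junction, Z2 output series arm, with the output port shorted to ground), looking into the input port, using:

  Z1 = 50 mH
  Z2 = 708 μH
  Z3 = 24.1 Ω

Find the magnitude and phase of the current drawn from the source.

Step 1 — Angular frequency: ω = 2π·f = 2π·729 = 4580 rad/s.
Step 2 — Component impedances:
  Z1: Z = jωL = j·4580·0.05 = 0 + j229 Ω
  Z2: Z = jωL = j·4580·0.000708 = 0 + j3.243 Ω
  Z3: Z = R = 24.1 Ω
Step 3 — With the output port shorted to ground, the output series arm Z2 runs from the junction to ground; the shunt arm Z3 also runs from the junction to ground. They appear in parallel: Z3 || Z2 = 0.4286 + j3.185 Ω.
Step 4 — Series with input arm Z1: Z_in = Z1 + (Z3 || Z2) = 0.4286 + j232.2 Ω = 232.2∠89.9° Ω.
Step 5 — Source phasor: V = 26.7∠3.7° V = 26.64 + j1.723 V.
Step 6 — Ohm's law: I = V / Z_total = (26.64 + j1.723) / (0.4286 + j232.2) = 0.007632 - j0.1147 A.
Step 7 — Convert to polar: |I| = 0.115 A, ∠I = -86.2°.

I = 0.115∠-86.2° A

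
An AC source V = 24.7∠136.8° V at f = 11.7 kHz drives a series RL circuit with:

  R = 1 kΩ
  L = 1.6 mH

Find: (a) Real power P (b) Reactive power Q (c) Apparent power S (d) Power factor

Step 1 — Angular frequency: ω = 2π·f = 2π·1.17e+04 = 7.351e+04 rad/s.
Step 2 — Component impedances:
  R: Z = R = 1000 Ω
  L: Z = jωL = j·7.351e+04·0.0016 = 0 + j117.6 Ω
Step 3 — Series combination: Z_total = R + L = 1000 + j117.6 Ω = 1007∠6.7° Ω.
Step 4 — Source phasor: V = 24.7∠136.8° V = -18.01 + j16.91 V.
Step 5 — Current: I = V / Z = -0.0158 + j0.01877 A = 0.02453∠130.1° A.
Step 6 — Complex power: S = V·I* = 0.6018 + j0.07078 VA.
Step 7 — Real power: P = Re(S) = 0.6018 W.
Step 8 — Reactive power: Q = Im(S) = 0.07078 VAR.
Step 9 — Apparent power: |S| = 0.6059 VA.
Step 10 — Power factor: PF = P/|S| = 0.9932 (lagging).

(a) P = 0.6018 W  (b) Q = 0.07078 VAR  (c) S = 0.6059 VA  (d) PF = 0.9932 (lagging)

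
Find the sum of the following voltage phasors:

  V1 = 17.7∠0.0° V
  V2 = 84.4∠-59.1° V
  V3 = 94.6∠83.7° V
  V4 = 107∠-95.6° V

Step 1 — Convert each phasor to rectangular form:
  V1 = 17.7·(cos(0.0°) + j·sin(0.0°)) = 17.7 V
  V2 = 84.4·(cos(-59.1°) + j·sin(-59.1°)) = 43.34 - j72.42 V
  V3 = 94.6·(cos(83.7°) + j·sin(83.7°)) = 10.38 + j94.03 V
  V4 = 107·(cos(-95.6°) + j·sin(-95.6°)) = -10.44 - j106.5 V
Step 2 — Sum components: V_total = 60.98 - j84.88 V.
Step 3 — Convert to polar: |V_total| = 104.5 V, ∠V_total = -54.3°.

V_total = 104.5∠-54.3° V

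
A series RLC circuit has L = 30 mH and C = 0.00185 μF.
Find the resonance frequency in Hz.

Step 1 — Resonance condition Im(Z)=0 gives ω₀ = 1/√(LC).
Step 2 — ω₀ = 1/√(0.03·1.85e-09) = 1.342e+05 rad/s.
Step 3 — f₀ = ω₀/(2π) = 2.136e+04 Hz.

f₀ = 2.136e+04 Hz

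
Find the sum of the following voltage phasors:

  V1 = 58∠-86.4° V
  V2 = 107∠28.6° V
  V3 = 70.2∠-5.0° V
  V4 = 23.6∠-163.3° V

Step 1 — Convert each phasor to rectangular form:
  V1 = 58·(cos(-86.4°) + j·sin(-86.4°)) = 3.642 - j57.89 V
  V2 = 107·(cos(28.6°) + j·sin(28.6°)) = 93.94 + j51.22 V
  V3 = 70.2·(cos(-5.0°) + j·sin(-5.0°)) = 69.93 - j6.118 V
  V4 = 23.6·(cos(-163.3°) + j·sin(-163.3°)) = -22.6 - j6.782 V
Step 2 — Sum components: V_total = 144.9 - j19.57 V.
Step 3 — Convert to polar: |V_total| = 146.2 V, ∠V_total = -7.7°.

V_total = 146.2∠-7.7° V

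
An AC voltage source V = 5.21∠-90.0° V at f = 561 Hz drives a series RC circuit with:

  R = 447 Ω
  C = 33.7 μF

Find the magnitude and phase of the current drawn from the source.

Step 1 — Angular frequency: ω = 2π·f = 2π·561 = 3525 rad/s.
Step 2 — Component impedances:
  R: Z = R = 447 Ω
  C: Z = 1/(jωC) = -j/(ω·C) = 0 - j8.418 Ω
Step 3 — Series combination: Z_total = R + C = 447 - j8.418 Ω = 447.1∠-1.1° Ω.
Step 4 — Source phasor: V = 5.21∠-90.0° V = 0 - j5.21 V.
Step 5 — Ohm's law: I = V / Z_total = (0 - j5.21) / (447 - j8.418) = 0.0002194 - j0.01165 A.
Step 6 — Convert to polar: |I| = 0.01165 A, ∠I = -88.9°.

I = 0.01165∠-88.9° A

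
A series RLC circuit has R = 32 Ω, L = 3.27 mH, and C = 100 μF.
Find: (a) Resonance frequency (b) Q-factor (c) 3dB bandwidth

Step 1 — Resonance condition Im(Z)=0 gives ω₀ = 1/√(LC).
Step 2 — ω₀ = 1/√(0.00327·0.0001) = 1749 rad/s.
Step 3 — f₀ = ω₀/(2π) = 278.3 Hz.
Step 4 — Series Q: Q = ω₀L/R = 1749·0.00327/32 = 0.1787.
Step 5 — 3dB bandwidth: Δω = ω₀/Q = 9786 rad/s; BW = Δω/(2π) = 1557 Hz.

(a) f₀ = 278.3 Hz  (b) Q = 0.1787  (c) BW = 1557 Hz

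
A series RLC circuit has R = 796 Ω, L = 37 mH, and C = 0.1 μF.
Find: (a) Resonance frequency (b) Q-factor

Step 1 — Resonance condition Im(Z)=0 gives ω₀ = 1/√(LC).
Step 2 — ω₀ = 1/√(0.037·1e-07) = 1.644e+04 rad/s.
Step 3 — f₀ = ω₀/(2π) = 2616 Hz.
Step 4 — Series Q: Q = ω₀L/R = 1.644e+04·0.037/796 = 0.7642.

(a) f₀ = 2616 Hz  (b) Q = 0.7642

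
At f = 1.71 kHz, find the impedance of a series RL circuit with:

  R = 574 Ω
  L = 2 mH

Step 1 — Angular frequency: ω = 2π·f = 2π·1710 = 1.074e+04 rad/s.
Step 2 — Component impedances:
  R: Z = R = 574 Ω
  L: Z = jωL = j·1.074e+04·0.002 = 0 + j21.49 Ω
Step 3 — Series combination: Z_total = R + L = 574 + j21.49 Ω = 574.4∠2.1° Ω.

Z = 574 + j21.49 Ω = 574.4∠2.1° Ω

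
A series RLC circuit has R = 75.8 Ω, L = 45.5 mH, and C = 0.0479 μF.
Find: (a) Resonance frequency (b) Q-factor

Step 1 — Resonance condition Im(Z)=0 gives ω₀ = 1/√(LC).
Step 2 — ω₀ = 1/√(0.0455·4.79e-08) = 2.142e+04 rad/s.
Step 3 — f₀ = ω₀/(2π) = 3409 Hz.
Step 4 — Series Q: Q = ω₀L/R = 2.142e+04·0.0455/75.8 = 12.86.

(a) f₀ = 3409 Hz  (b) Q = 12.86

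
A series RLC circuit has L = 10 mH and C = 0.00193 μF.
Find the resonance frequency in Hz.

Step 1 — Resonance condition Im(Z)=0 gives ω₀ = 1/√(LC).
Step 2 — ω₀ = 1/√(0.01·1.93e-09) = 2.276e+05 rad/s.
Step 3 — f₀ = ω₀/(2π) = 3.623e+04 Hz.

f₀ = 3.623e+04 Hz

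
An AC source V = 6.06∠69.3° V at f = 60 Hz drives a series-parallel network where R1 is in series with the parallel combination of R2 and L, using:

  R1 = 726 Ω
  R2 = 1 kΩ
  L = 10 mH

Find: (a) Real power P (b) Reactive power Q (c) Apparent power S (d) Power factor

Step 1 — Angular frequency: ω = 2π·f = 2π·60 = 377 rad/s.
Step 2 — Component impedances:
  R1: Z = R = 726 Ω
  R2: Z = R = 1000 Ω
  L: Z = jωL = j·377·0.01 = 0 + j3.77 Ω
Step 3 — Parallel branch: R2 || L = 1/(1/R2 + 1/L) = 0.01421 + j3.77 Ω.
Step 4 — Series with R1: Z_total = R1 + (R2 || L) = 726 + j3.77 Ω = 726∠0.3° Ω.
Step 5 — Source phasor: V = 6.06∠69.3° V = 2.142 + j5.669 V.
Step 6 — Current: I = V / Z = 0.002991 + j0.007793 A = 0.008347∠69.0° A.
Step 7 — Complex power: S = V·I* = 0.05058 + j0.0002626 VA.
Step 8 — Real power: P = Re(S) = 0.05058 W.
Step 9 — Reactive power: Q = Im(S) = 0.0002626 VAR.
Step 10 — Apparent power: |S| = 0.05058 VA.
Step 11 — Power factor: PF = P/|S| = 1 (lagging).

(a) P = 0.05058 W  (b) Q = 0.0002626 VAR  (c) S = 0.05058 VA  (d) PF = 1 (lagging)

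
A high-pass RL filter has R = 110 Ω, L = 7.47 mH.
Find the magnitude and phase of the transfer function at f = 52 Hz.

Step 1 — Angular frequency: ω = 2π·52 = 326.7 rad/s.
Step 2 — Transfer function: H(jω) = jωL/(R + jωL).
Step 3 — Numerator jωL = j·2.441; denominator R + jωL = 110 + j2.441.
Step 4 — H = 0.000492 + j0.02218.
Step 5 — Magnitude: |H| = 0.02218 (-33.1 dB); phase: φ = 88.7°.

|H| = 0.02218 (-33.1 dB), φ = 88.7°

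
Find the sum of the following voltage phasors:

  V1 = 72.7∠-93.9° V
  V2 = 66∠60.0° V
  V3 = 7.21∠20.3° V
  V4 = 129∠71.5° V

Step 1 — Convert each phasor to rectangular form:
  V1 = 72.7·(cos(-93.9°) + j·sin(-93.9°)) = -4.945 - j72.53 V
  V2 = 66·(cos(60.0°) + j·sin(60.0°)) = 33 + j57.16 V
  V3 = 7.21·(cos(20.3°) + j·sin(20.3°)) = 6.762 + j2.501 V
  V4 = 129·(cos(71.5°) + j·sin(71.5°)) = 40.93 + j122.3 V
Step 2 — Sum components: V_total = 75.75 + j109.5 V.
Step 3 — Convert to polar: |V_total| = 133.1 V, ∠V_total = 55.3°.

V_total = 133.1∠55.3° V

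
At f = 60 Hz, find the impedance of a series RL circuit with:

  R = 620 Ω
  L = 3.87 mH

Step 1 — Angular frequency: ω = 2π·f = 2π·60 = 377 rad/s.
Step 2 — Component impedances:
  R: Z = R = 620 Ω
  L: Z = jωL = j·377·0.00387 = 0 + j1.459 Ω
Step 3 — Series combination: Z_total = R + L = 620 + j1.459 Ω = 620∠0.1° Ω.

Z = 620 + j1.459 Ω = 620∠0.1° Ω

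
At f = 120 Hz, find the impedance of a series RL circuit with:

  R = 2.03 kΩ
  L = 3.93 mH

Step 1 — Angular frequency: ω = 2π·f = 2π·120 = 754 rad/s.
Step 2 — Component impedances:
  R: Z = R = 2030 Ω
  L: Z = jωL = j·754·0.00393 = 0 + j2.963 Ω
Step 3 — Series combination: Z_total = R + L = 2030 + j2.963 Ω = 2030∠0.1° Ω.

Z = 2030 + j2.963 Ω = 2030∠0.1° Ω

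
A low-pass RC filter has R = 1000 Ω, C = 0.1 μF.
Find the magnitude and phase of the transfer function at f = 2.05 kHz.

Step 1 — Angular frequency: ω = 2π·2050 = 1.288e+04 rad/s.
Step 2 — Transfer function: H(jω) = 1/(1 + jωRC).
Step 3 — Denominator: 1 + jωRC = 1 + j·1.288e+04·1000·1e-07 = 1 + j1.288.
Step 4 — H = 0.3761 - j0.4844.
Step 5 — Magnitude: |H| = 0.6132 (-4.2 dB); phase: φ = -52.2°.

|H| = 0.6132 (-4.2 dB), φ = -52.2°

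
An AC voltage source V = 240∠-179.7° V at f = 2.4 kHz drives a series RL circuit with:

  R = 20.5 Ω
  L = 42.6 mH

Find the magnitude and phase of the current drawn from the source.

Step 1 — Angular frequency: ω = 2π·f = 2π·2400 = 1.508e+04 rad/s.
Step 2 — Component impedances:
  R: Z = R = 20.5 Ω
  L: Z = jωL = j·1.508e+04·0.0426 = 0 + j642.4 Ω
Step 3 — Series combination: Z_total = R + L = 20.5 + j642.4 Ω = 642.7∠88.2° Ω.
Step 4 — Source phasor: V = 240∠-179.7° V = -240 - j1.257 V.
Step 5 — Ohm's law: I = V / Z_total = (-240 - j1.257) / (20.5 + j642.4) = -0.01386 + j0.3732 A.
Step 6 — Convert to polar: |I| = 0.3734 A, ∠I = 92.1°.

I = 0.3734∠92.1° A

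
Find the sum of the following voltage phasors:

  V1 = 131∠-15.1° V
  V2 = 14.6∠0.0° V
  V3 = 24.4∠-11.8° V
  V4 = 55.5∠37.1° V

Step 1 — Convert each phasor to rectangular form:
  V1 = 131·(cos(-15.1°) + j·sin(-15.1°)) = 126.5 - j34.13 V
  V2 = 14.6·(cos(0.0°) + j·sin(0.0°)) = 14.6 V
  V3 = 24.4·(cos(-11.8°) + j·sin(-11.8°)) = 23.88 - j4.99 V
  V4 = 55.5·(cos(37.1°) + j·sin(37.1°)) = 44.27 + j33.48 V
Step 2 — Sum components: V_total = 209.2 - j5.638 V.
Step 3 — Convert to polar: |V_total| = 209.3 V, ∠V_total = -1.5°.

V_total = 209.3∠-1.5° V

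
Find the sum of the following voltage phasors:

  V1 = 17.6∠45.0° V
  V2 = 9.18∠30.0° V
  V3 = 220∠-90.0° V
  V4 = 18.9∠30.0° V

Step 1 — Convert each phasor to rectangular form:
  V1 = 17.6·(cos(45.0°) + j·sin(45.0°)) = 12.45 + j12.45 V
  V2 = 9.18·(cos(30.0°) + j·sin(30.0°)) = 7.95 + j4.59 V
  V3 = 220·(cos(-90.0°) + j·sin(-90.0°)) = 0 - j220 V
  V4 = 18.9·(cos(30.0°) + j·sin(30.0°)) = 16.37 + j9.45 V
Step 2 — Sum components: V_total = 36.76 - j193.5 V.
Step 3 — Convert to polar: |V_total| = 197 V, ∠V_total = -79.2°.

V_total = 197∠-79.2° V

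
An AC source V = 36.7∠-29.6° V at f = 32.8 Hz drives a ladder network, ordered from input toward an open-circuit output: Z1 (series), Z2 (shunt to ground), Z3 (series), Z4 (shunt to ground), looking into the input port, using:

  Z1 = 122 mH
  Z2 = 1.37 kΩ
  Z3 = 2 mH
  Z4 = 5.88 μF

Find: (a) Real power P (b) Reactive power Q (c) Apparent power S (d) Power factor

Step 1 — Angular frequency: ω = 2π·f = 2π·32.8 = 206.1 rad/s.
Step 2 — Component impedances:
  Z1: Z = jωL = j·206.1·0.122 = 0 + j25.14 Ω
  Z2: Z = R = 1370 Ω
  Z3: Z = jωL = j·206.1·0.002 = 0 + j0.4122 Ω
  Z4: Z = 1/(jωC) = -j/(ω·C) = 0 - j825.2 Ω
Step 3 — Ladder network (open output): work backward from the far end, alternating series and parallel combinations. Z_in = 364.5 - j580.2 Ω = 685.2∠-57.9° Ω.
Step 4 — Source phasor: V = 36.7∠-29.6° V = 31.91 - j18.13 V.
Step 5 — Current: I = V / Z = 0.04717 + j0.02536 A = 0.05356∠28.3° A.
Step 6 — Complex power: S = V·I* = 1.046 - j1.665 VA.
Step 7 — Real power: P = Re(S) = 1.046 W.
Step 8 — Reactive power: Q = Im(S) = -1.665 VAR.
Step 9 — Apparent power: |S| = 1.966 VA.
Step 10 — Power factor: PF = P/|S| = 0.5319 (leading).

(a) P = 1.046 W  (b) Q = -1.665 VAR  (c) S = 1.966 VA  (d) PF = 0.5319 (leading)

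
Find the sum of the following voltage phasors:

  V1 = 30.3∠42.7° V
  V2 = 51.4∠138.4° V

Step 1 — Convert each phasor to rectangular form:
  V1 = 30.3·(cos(42.7°) + j·sin(42.7°)) = 22.27 + j20.55 V
  V2 = 51.4·(cos(138.4°) + j·sin(138.4°)) = -38.44 + j34.13 V
Step 2 — Sum components: V_total = -16.17 + j54.67 V.
Step 3 — Convert to polar: |V_total| = 57.01 V, ∠V_total = 106.5°.

V_total = 57.01∠106.5° V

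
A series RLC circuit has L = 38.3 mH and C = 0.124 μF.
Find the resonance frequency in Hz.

Step 1 — Resonance condition Im(Z)=0 gives ω₀ = 1/√(LC).
Step 2 — ω₀ = 1/√(0.0383·1.24e-07) = 1.451e+04 rad/s.
Step 3 — f₀ = ω₀/(2π) = 2309 Hz.

f₀ = 2309 Hz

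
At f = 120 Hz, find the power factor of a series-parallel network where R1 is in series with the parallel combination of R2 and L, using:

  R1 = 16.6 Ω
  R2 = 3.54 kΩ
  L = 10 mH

Step 1 — Angular frequency: ω = 2π·f = 2π·120 = 754 rad/s.
Step 2 — Component impedances:
  R1: Z = R = 16.6 Ω
  R2: Z = R = 3540 Ω
  L: Z = jωL = j·754·0.01 = 0 + j7.54 Ω
Step 3 — Parallel branch: R2 || L = 1/(1/R2 + 1/L) = 0.01606 + j7.54 Ω.
Step 4 — Series with R1: Z_total = R1 + (R2 || L) = 16.62 + j7.54 Ω = 18.25∠24.4° Ω.
Step 5 — Power factor: PF = cos(φ) = Re(Z)/|Z| = 16.616/18.247 = 0.9106.
Step 6 — Type: Im(Z) = 7.54 ⇒ lagging (phase φ = 24.4°).

PF = 0.9106 (lagging, φ = 24.4°)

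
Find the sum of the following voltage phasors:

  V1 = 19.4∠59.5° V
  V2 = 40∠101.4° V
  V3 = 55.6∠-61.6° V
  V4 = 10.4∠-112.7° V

Step 1 — Convert each phasor to rectangular form:
  V1 = 19.4·(cos(59.5°) + j·sin(59.5°)) = 9.846 + j16.72 V
  V2 = 40·(cos(101.4°) + j·sin(101.4°)) = -7.906 + j39.21 V
  V3 = 55.6·(cos(-61.6°) + j·sin(-61.6°)) = 26.44 - j48.91 V
  V4 = 10.4·(cos(-112.7°) + j·sin(-112.7°)) = -4.013 - j9.594 V
Step 2 — Sum components: V_total = 24.37 - j2.576 V.
Step 3 — Convert to polar: |V_total| = 24.51 V, ∠V_total = -6.0°.

V_total = 24.51∠-6.0° V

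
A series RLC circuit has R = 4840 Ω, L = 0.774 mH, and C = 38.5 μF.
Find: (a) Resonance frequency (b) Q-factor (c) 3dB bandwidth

Step 1 — Resonance condition Im(Z)=0 gives ω₀ = 1/√(LC).
Step 2 — ω₀ = 1/√(0.000774·3.85e-05) = 5793 rad/s.
Step 3 — f₀ = ω₀/(2π) = 922 Hz.
Step 4 — Series Q: Q = ω₀L/R = 5793·0.000774/4840 = 0.0009264.
Step 5 — 3dB bandwidth: Δω = ω₀/Q = 6.253e+06 rad/s; BW = Δω/(2π) = 9.952e+05 Hz.

(a) f₀ = 922 Hz  (b) Q = 0.0009264  (c) BW = 9.952e+05 Hz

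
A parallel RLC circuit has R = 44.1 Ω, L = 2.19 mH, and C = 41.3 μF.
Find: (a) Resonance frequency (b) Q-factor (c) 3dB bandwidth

Step 1 — Resonance: ω₀ = 1/√(LC) = 1/√(0.00219·4.13e-05) = 3325 rad/s.
Step 2 — f₀ = ω₀/(2π) = 529.2 Hz.
Step 3 — Parallel Q: Q = R/(ω₀L) = 44.1/(3325·0.00219) = 6.056.
Step 4 — Bandwidth: Δω = ω₀/Q = 549 rad/s; BW = Δω/(2π) = 87.38 Hz.

(a) f₀ = 529.2 Hz  (b) Q = 6.056  (c) BW = 87.38 Hz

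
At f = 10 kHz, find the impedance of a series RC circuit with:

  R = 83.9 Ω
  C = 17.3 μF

Step 1 — Angular frequency: ω = 2π·f = 2π·1e+04 = 6.283e+04 rad/s.
Step 2 — Component impedances:
  R: Z = R = 83.9 Ω
  C: Z = 1/(jωC) = -j/(ω·C) = 0 - j0.92 Ω
Step 3 — Series combination: Z_total = R + C = 83.9 - j0.92 Ω = 83.91∠-0.6° Ω.

Z = 83.9 - j0.92 Ω = 83.91∠-0.6° Ω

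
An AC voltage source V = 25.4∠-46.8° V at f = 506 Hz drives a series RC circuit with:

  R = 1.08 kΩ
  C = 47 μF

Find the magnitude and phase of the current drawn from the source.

Step 1 — Angular frequency: ω = 2π·f = 2π·506 = 3179 rad/s.
Step 2 — Component impedances:
  R: Z = R = 1080 Ω
  C: Z = 1/(jωC) = -j/(ω·C) = 0 - j6.692 Ω
Step 3 — Series combination: Z_total = R + C = 1080 - j6.692 Ω = 1080∠-0.4° Ω.
Step 4 — Source phasor: V = 25.4∠-46.8° V = 17.39 - j18.52 V.
Step 5 — Ohm's law: I = V / Z_total = (17.39 - j18.52) / (1080 - j6.692) = 0.01621 - j0.01704 A.
Step 6 — Convert to polar: |I| = 0.02352 A, ∠I = -46.4°.

I = 0.02352∠-46.4° A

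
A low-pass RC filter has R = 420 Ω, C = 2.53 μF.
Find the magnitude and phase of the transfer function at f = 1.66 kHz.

Step 1 — Angular frequency: ω = 2π·1660 = 1.043e+04 rad/s.
Step 2 — Transfer function: H(jω) = 1/(1 + jωRC).
Step 3 — Denominator: 1 + jωRC = 1 + j·1.043e+04·420·2.53e-06 = 1 + j11.08.
Step 4 — H = 0.008075 - j0.0895.
Step 5 — Magnitude: |H| = 0.08986 (-20.9 dB); phase: φ = -84.8°.

|H| = 0.08986 (-20.9 dB), φ = -84.8°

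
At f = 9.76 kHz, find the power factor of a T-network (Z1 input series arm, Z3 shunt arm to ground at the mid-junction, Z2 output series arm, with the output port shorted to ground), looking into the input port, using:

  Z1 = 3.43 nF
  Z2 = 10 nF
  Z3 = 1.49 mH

Step 1 — Angular frequency: ω = 2π·f = 2π·9760 = 6.132e+04 rad/s.
Step 2 — Component impedances:
  Z1: Z = 1/(jωC) = -j/(ω·C) = 0 - j4754 Ω
  Z2: Z = 1/(jωC) = -j/(ω·C) = 0 - j1631 Ω
  Z3: Z = jωL = j·6.132e+04·0.00149 = 0 + j91.37 Ω
Step 3 — With the output port shorted to ground, the output series arm Z2 runs from the junction to ground; the shunt arm Z3 also runs from the junction to ground. They appear in parallel: Z3 || Z2 = 0 + j96.8 Ω.
Step 4 — Series with input arm Z1: Z_in = Z1 + (Z3 || Z2) = 0 - j4657 Ω = 4657∠-90.0° Ω.
Step 5 — Power factor: PF = cos(φ) = Re(Z)/|Z| = 0/4657 = 0.
Step 6 — Type: Im(Z) = -4657 ⇒ leading (phase φ = -90.0°).

PF = 0 (leading, φ = -90.0°)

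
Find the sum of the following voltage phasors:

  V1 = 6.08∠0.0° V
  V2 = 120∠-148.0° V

Step 1 — Convert each phasor to rectangular form:
  V1 = 6.08·(cos(0.0°) + j·sin(0.0°)) = 6.08 V
  V2 = 120·(cos(-148.0°) + j·sin(-148.0°)) = -101.8 - j63.59 V
Step 2 — Sum components: V_total = -95.69 - j63.59 V.
Step 3 — Convert to polar: |V_total| = 114.9 V, ∠V_total = -146.4°.

V_total = 114.9∠-146.4° V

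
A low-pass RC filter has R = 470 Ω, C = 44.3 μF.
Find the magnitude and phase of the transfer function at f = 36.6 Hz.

Step 1 — Angular frequency: ω = 2π·36.6 = 230 rad/s.
Step 2 — Transfer function: H(jω) = 1/(1 + jωRC).
Step 3 — Denominator: 1 + jωRC = 1 + j·230·470·4.43e-05 = 1 + j4.788.
Step 4 — H = 0.0418 - j0.2001.
Step 5 — Magnitude: |H| = 0.2044 (-13.8 dB); phase: φ = -78.2°.

|H| = 0.2044 (-13.8 dB), φ = -78.2°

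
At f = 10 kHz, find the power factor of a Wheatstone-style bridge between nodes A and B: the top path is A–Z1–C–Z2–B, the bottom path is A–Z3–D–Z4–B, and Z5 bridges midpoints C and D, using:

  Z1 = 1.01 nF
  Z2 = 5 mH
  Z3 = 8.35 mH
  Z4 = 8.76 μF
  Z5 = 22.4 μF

Step 1 — Angular frequency: ω = 2π·f = 2π·1e+04 = 6.283e+04 rad/s.
Step 2 — Component impedances:
  Z1: Z = 1/(jωC) = -j/(ω·C) = 0 - j1.576e+04 Ω
  Z2: Z = jωL = j·6.283e+04·0.005 = 0 + j314.2 Ω
  Z3: Z = jωL = j·6.283e+04·0.00835 = 0 + j524.6 Ω
  Z4: Z = 1/(jωC) = -j/(ω·C) = 0 - j1.817 Ω
  Z5: Z = 1/(jωC) = -j/(ω·C) = 0 - j0.7105 Ω
Step 3 — Bridge requires nodal analysis (the Z5 bridge couples midpoints C and D, so the two paths cannot be reduced to a simple series/parallel combination). Setting node B to ground and injecting 1 A at node A, the 3-node admittance system at A, C, D solves to V_A = Z_AB = 0 + j540.9 Ω = 540.9∠90.0° Ω.
Step 4 — Power factor: PF = cos(φ) = Re(Z)/|Z| = 0/540.9 = 0.
Step 5 — Type: Im(Z) = 540.9 ⇒ lagging (phase φ = 90.0°).

PF = 0 (lagging, φ = 90.0°)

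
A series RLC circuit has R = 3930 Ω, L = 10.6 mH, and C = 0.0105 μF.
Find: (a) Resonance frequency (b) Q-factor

Step 1 — Resonance condition Im(Z)=0 gives ω₀ = 1/√(LC).
Step 2 — ω₀ = 1/√(0.0106·1.05e-08) = 9.479e+04 rad/s.
Step 3 — f₀ = ω₀/(2π) = 1.509e+04 Hz.
Step 4 — Series Q: Q = ω₀L/R = 9.479e+04·0.0106/3930 = 0.2557.

(a) f₀ = 1.509e+04 Hz  (b) Q = 0.2557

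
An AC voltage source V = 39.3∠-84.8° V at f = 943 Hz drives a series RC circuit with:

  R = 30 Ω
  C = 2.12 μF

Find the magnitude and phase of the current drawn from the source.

Step 1 — Angular frequency: ω = 2π·f = 2π·943 = 5925 rad/s.
Step 2 — Component impedances:
  R: Z = R = 30 Ω
  C: Z = 1/(jωC) = -j/(ω·C) = 0 - j79.61 Ω
Step 3 — Series combination: Z_total = R + C = 30 - j79.61 Ω = 85.08∠-69.4° Ω.
Step 4 — Source phasor: V = 39.3∠-84.8° V = 3.562 - j39.14 V.
Step 5 — Ohm's law: I = V / Z_total = (3.562 - j39.14) / (30 - j79.61) = 0.4453 - j0.123 A.
Step 6 — Convert to polar: |I| = 0.4619 A, ∠I = -15.4°.

I = 0.4619∠-15.4° A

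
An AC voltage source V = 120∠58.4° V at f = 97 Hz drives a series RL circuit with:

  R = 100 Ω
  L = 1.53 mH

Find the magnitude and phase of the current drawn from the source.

Step 1 — Angular frequency: ω = 2π·f = 2π·97 = 609.5 rad/s.
Step 2 — Component impedances:
  R: Z = R = 100 Ω
  L: Z = jωL = j·609.5·0.00153 = 0 + j0.9325 Ω
Step 3 — Series combination: Z_total = R + L = 100 + j0.9325 Ω = 100∠0.5° Ω.
Step 4 — Source phasor: V = 120∠58.4° V = 62.88 + j102.2 V.
Step 5 — Ohm's law: I = V / Z_total = (62.88 + j102.2) / (100 + j0.9325) = 0.6383 + j1.016 A.
Step 6 — Convert to polar: |I| = 1.2 A, ∠I = 57.9°.

I = 1.2∠57.9° A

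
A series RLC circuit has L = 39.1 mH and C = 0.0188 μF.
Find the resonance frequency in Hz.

Step 1 — Resonance condition Im(Z)=0 gives ω₀ = 1/√(LC).
Step 2 — ω₀ = 1/√(0.0391·1.88e-08) = 3.688e+04 rad/s.
Step 3 — f₀ = ω₀/(2π) = 5870 Hz.

f₀ = 5870 Hz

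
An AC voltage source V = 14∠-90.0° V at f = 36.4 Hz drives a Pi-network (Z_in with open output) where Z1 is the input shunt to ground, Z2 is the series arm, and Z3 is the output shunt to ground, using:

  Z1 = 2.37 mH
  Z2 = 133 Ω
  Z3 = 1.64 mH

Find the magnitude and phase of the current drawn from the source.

Step 1 — Angular frequency: ω = 2π·f = 2π·36.4 = 228.7 rad/s.
Step 2 — Component impedances:
  Z1: Z = jωL = j·228.7·0.00237 = 0 + j0.542 Ω
  Z2: Z = R = 133 Ω
  Z3: Z = jωL = j·228.7·0.00164 = 0 + j0.3751 Ω
Step 3 — With open output, the series arm Z2 and the output shunt Z3 appear in series to ground: Z2 + Z3 = 133 + j0.3751 Ω.
Step 4 — Parallel with input shunt Z1: Z_in = Z1 || (Z2 + Z3) = 0.002209 + j0.542 Ω = 0.542∠89.8° Ω.
Step 5 — Source phasor: V = 14∠-90.0° V = 0 - j14 V.
Step 6 — Ohm's law: I = V / Z_total = (0 - j14) / (0.002209 + j0.542) = -25.83 - j0.1053 A.
Step 7 — Convert to polar: |I| = 25.83 A, ∠I = -179.8°.

I = 25.83∠-179.8° A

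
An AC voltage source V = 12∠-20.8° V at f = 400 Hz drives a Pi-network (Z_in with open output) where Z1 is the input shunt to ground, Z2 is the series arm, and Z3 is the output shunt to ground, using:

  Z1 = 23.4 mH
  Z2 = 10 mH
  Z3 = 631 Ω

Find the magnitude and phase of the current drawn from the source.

Step 1 — Angular frequency: ω = 2π·f = 2π·400 = 2513 rad/s.
Step 2 — Component impedances:
  Z1: Z = jωL = j·2513·0.0234 = 0 + j58.81 Ω
  Z2: Z = jωL = j·2513·0.01 = 0 + j25.13 Ω
  Z3: Z = R = 631 Ω
Step 3 — With open output, the series arm Z2 and the output shunt Z3 appear in series to ground: Z2 + Z3 = 631 + j25.13 Ω.
Step 4 — Parallel with input shunt Z1: Z_in = Z1 || (Z2 + Z3) = 5.386 + j58.09 Ω = 58.34∠84.7° Ω.
Step 5 — Source phasor: V = 12∠-20.8° V = 11.22 - j4.261 V.
Step 6 — Ohm's law: I = V / Z_total = (11.22 - j4.261) / (5.386 + j58.09) = -0.05498 - j0.1982 A.
Step 7 — Convert to polar: |I| = 0.2057 A, ∠I = -105.5°.

I = 0.2057∠-105.5° A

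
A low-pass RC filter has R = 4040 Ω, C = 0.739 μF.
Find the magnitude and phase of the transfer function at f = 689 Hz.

Step 1 — Angular frequency: ω = 2π·689 = 4329 rad/s.
Step 2 — Transfer function: H(jω) = 1/(1 + jωRC).
Step 3 — Denominator: 1 + jωRC = 1 + j·4329·4040·7.39e-07 = 1 + j12.92.
Step 4 — H = 0.005951 - j0.07691.
Step 5 — Magnitude: |H| = 0.07714 (-22.3 dB); phase: φ = -85.6°.

|H| = 0.07714 (-22.3 dB), φ = -85.6°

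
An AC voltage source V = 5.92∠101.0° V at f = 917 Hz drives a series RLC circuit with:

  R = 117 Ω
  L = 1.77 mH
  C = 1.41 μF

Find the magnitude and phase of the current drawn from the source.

Step 1 — Angular frequency: ω = 2π·f = 2π·917 = 5762 rad/s.
Step 2 — Component impedances:
  R: Z = R = 117 Ω
  L: Z = jωL = j·5762·0.00177 = 0 + j10.2 Ω
  C: Z = 1/(jωC) = -j/(ω·C) = 0 - j123.1 Ω
Step 3 — Series combination: Z_total = R + L + C = 117 - j112.9 Ω = 162.6∠-44.0° Ω.
Step 4 — Source phasor: V = 5.92∠101.0° V = -1.13 + j5.811 V.
Step 5 — Ohm's law: I = V / Z_total = (-1.13 + j5.811) / (117 - j112.9) = -0.02982 + j0.0209 A.
Step 6 — Convert to polar: |I| = 0.03641 A, ∠I = 145.0°.

I = 0.03641∠145.0° A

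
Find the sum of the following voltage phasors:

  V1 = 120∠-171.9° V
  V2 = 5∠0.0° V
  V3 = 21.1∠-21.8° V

Step 1 — Convert each phasor to rectangular form:
  V1 = 120·(cos(-171.9°) + j·sin(-171.9°)) = -118.8 - j16.91 V
  V2 = 5·(cos(0.0°) + j·sin(0.0°)) = 5 V
  V3 = 21.1·(cos(-21.8°) + j·sin(-21.8°)) = 19.59 - j7.836 V
Step 2 — Sum components: V_total = -94.21 - j24.74 V.
Step 3 — Convert to polar: |V_total| = 97.41 V, ∠V_total = -165.3°.

V_total = 97.41∠-165.3° V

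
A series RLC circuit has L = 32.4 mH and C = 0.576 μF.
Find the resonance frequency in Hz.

Step 1 — Resonance condition Im(Z)=0 gives ω₀ = 1/√(LC).
Step 2 — ω₀ = 1/√(0.0324·5.76e-07) = 7320 rad/s.
Step 3 — f₀ = ω₀/(2π) = 1165 Hz.

f₀ = 1165 Hz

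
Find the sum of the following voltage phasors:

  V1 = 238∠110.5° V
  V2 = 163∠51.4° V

Step 1 — Convert each phasor to rectangular form:
  V1 = 238·(cos(110.5°) + j·sin(110.5°)) = -83.35 + j222.9 V
  V2 = 163·(cos(51.4°) + j·sin(51.4°)) = 101.7 + j127.4 V
Step 2 — Sum components: V_total = 18.34 + j350.3 V.
Step 3 — Convert to polar: |V_total| = 350.8 V, ∠V_total = 87.0°.

V_total = 350.8∠87.0° V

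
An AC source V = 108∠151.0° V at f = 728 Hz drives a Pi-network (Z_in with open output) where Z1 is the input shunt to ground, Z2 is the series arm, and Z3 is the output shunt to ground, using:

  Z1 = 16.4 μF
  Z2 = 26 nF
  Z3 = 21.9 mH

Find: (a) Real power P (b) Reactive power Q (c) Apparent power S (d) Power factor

Step 1 — Angular frequency: ω = 2π·f = 2π·728 = 4574 rad/s.
Step 2 — Component impedances:
  Z1: Z = 1/(jωC) = -j/(ω·C) = 0 - j13.33 Ω
  Z2: Z = 1/(jωC) = -j/(ω·C) = 0 - j8408 Ω
  Z3: Z = jωL = j·4574·0.0219 = 0 + j100.2 Ω
Step 3 — With open output, the series arm Z2 and the output shunt Z3 appear in series to ground: Z2 + Z3 = 0 - j8308 Ω.
Step 4 — Parallel with input shunt Z1: Z_in = Z1 || (Z2 + Z3) = 0 - j13.31 Ω = 13.31∠-90.0° Ω.
Step 5 — Source phasor: V = 108∠151.0° V = -94.46 + j52.36 V.
Step 6 — Current: I = V / Z = -3.934 - j7.097 A = 8.115∠-119.0° A.
Step 7 — Complex power: S = V·I* = 0 - j876.4 VA.
Step 8 — Real power: P = Re(S) = 0 W.
Step 9 — Reactive power: Q = Im(S) = -876.4 VAR.
Step 10 — Apparent power: |S| = 876.4 VA.
Step 11 — Power factor: PF = P/|S| = 0 (leading).

(a) P = 0 W  (b) Q = -876.4 VAR  (c) S = 876.4 VA  (d) PF = 0 (leading)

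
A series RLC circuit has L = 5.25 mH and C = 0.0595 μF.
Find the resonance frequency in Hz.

Step 1 — Resonance condition Im(Z)=0 gives ω₀ = 1/√(LC).
Step 2 — ω₀ = 1/√(0.00525·5.95e-08) = 5.658e+04 rad/s.
Step 3 — f₀ = ω₀/(2π) = 9005 Hz.

f₀ = 9005 Hz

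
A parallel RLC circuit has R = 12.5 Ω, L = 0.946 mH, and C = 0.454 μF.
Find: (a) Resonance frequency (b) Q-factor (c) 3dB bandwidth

Step 1 — Resonance: ω₀ = 1/√(LC) = 1/√(0.000946·4.54e-07) = 4.825e+04 rad/s.
Step 2 — f₀ = ω₀/(2π) = 7680 Hz.
Step 3 — Parallel Q: Q = R/(ω₀L) = 12.5/(4.825e+04·0.000946) = 0.2738.
Step 4 — Bandwidth: Δω = ω₀/Q = 1.762e+05 rad/s; BW = Δω/(2π) = 2.804e+04 Hz.

(a) f₀ = 7680 Hz  (b) Q = 0.2738  (c) BW = 2.804e+04 Hz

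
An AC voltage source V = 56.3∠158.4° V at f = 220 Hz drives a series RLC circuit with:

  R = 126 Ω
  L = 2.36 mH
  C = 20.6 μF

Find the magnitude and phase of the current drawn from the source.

Step 1 — Angular frequency: ω = 2π·f = 2π·220 = 1382 rad/s.
Step 2 — Component impedances:
  R: Z = R = 126 Ω
  L: Z = jωL = j·1382·0.00236 = 0 + j3.262 Ω
  C: Z = 1/(jωC) = -j/(ω·C) = 0 - j35.12 Ω
Step 3 — Series combination: Z_total = R + L + C = 126 - j31.86 Ω = 130∠-14.2° Ω.
Step 4 — Source phasor: V = 56.3∠158.4° V = -52.35 + j20.73 V.
Step 5 — Ohm's law: I = V / Z_total = (-52.35 + j20.73) / (126 - j31.86) = -0.4296 + j0.05588 A.
Step 6 — Convert to polar: |I| = 0.4332 A, ∠I = 172.6°.

I = 0.4332∠172.6° A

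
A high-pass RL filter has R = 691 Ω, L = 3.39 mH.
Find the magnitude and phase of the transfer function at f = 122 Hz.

Step 1 — Angular frequency: ω = 2π·122 = 766.5 rad/s.
Step 2 — Transfer function: H(jω) = jωL/(R + jωL).
Step 3 — Numerator jωL = j·2.599; denominator R + jωL = 691 + j2.599.
Step 4 — H = 1.414e-05 + j0.003761.
Step 5 — Magnitude: |H| = 0.003761 (-48.5 dB); phase: φ = 89.8°.

|H| = 0.003761 (-48.5 dB), φ = 89.8°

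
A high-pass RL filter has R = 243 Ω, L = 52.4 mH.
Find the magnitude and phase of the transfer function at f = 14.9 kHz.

Step 1 — Angular frequency: ω = 2π·1.49e+04 = 9.362e+04 rad/s.
Step 2 — Transfer function: H(jω) = jωL/(R + jωL).
Step 3 — Numerator jωL = j·4906; denominator R + jωL = 243 + j4906.
Step 4 — H = 0.9976 + j0.04941.
Step 5 — Magnitude: |H| = 0.9988 (-0.0 dB); phase: φ = 2.8°.

|H| = 0.9988 (-0.0 dB), φ = 2.8°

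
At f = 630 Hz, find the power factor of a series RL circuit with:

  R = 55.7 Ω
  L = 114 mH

Step 1 — Angular frequency: ω = 2π·f = 2π·630 = 3958 rad/s.
Step 2 — Component impedances:
  R: Z = R = 55.7 Ω
  L: Z = jωL = j·3958·0.114 = 0 + j451.3 Ω
Step 3 — Series combination: Z_total = R + L = 55.7 + j451.3 Ω = 454.7∠83.0° Ω.
Step 4 — Power factor: PF = cos(φ) = Re(Z)/|Z| = 55.7/454.7 = 0.1225.
Step 5 — Type: Im(Z) = 451.3 ⇒ lagging (phase φ = 83.0°).

PF = 0.1225 (lagging, φ = 83.0°)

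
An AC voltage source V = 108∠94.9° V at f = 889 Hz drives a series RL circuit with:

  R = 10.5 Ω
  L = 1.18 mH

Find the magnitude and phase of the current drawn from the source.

Step 1 — Angular frequency: ω = 2π·f = 2π·889 = 5586 rad/s.
Step 2 — Component impedances:
  R: Z = R = 10.5 Ω
  L: Z = jωL = j·5586·0.00118 = 0 + j6.591 Ω
Step 3 — Series combination: Z_total = R + L = 10.5 + j6.591 Ω = 12.4∠32.1° Ω.
Step 4 — Source phasor: V = 108∠94.9° V = -9.225 + j107.6 V.
Step 5 — Ohm's law: I = V / Z_total = (-9.225 + j107.6) / (10.5 + j6.591) = 3.984 + j7.747 A.
Step 6 — Convert to polar: |I| = 8.712 A, ∠I = 62.8°.

I = 8.712∠62.8° A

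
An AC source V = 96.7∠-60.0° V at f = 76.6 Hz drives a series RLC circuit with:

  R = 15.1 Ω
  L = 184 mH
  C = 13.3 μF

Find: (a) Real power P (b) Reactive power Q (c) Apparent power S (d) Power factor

Step 1 — Angular frequency: ω = 2π·f = 2π·76.6 = 481.3 rad/s.
Step 2 — Component impedances:
  R: Z = R = 15.1 Ω
  L: Z = jωL = j·481.3·0.184 = 0 + j88.56 Ω
  C: Z = 1/(jωC) = -j/(ω·C) = 0 - j156.2 Ω
Step 3 — Series combination: Z_total = R + L + C = 15.1 - j67.66 Ω = 69.33∠-77.4° Ω.
Step 4 — Source phasor: V = 96.7∠-60.0° V = 48.35 - j83.74 V.
Step 5 — Current: I = V / Z = 1.331 + j0.4176 A = 1.395∠17.4° A.
Step 6 — Complex power: S = V·I* = 29.38 - j131.6 VA.
Step 7 — Real power: P = Re(S) = 29.38 W.
Step 8 — Reactive power: Q = Im(S) = -131.6 VAR.
Step 9 — Apparent power: |S| = 134.9 VA.
Step 10 — Power factor: PF = P/|S| = 0.2178 (leading).

(a) P = 29.38 W  (b) Q = -131.6 VAR  (c) S = 134.9 VA  (d) PF = 0.2178 (leading)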